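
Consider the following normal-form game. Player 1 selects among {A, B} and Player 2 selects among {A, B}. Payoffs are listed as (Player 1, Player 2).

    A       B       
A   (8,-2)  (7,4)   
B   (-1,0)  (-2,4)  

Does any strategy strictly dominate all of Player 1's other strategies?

A

A strategy is strictly dominant if it gives Player 1 a strictly higher payoff than every other strategy, against every choice by the opponent.
A strictly dominates: vs A: 8 > -1; vs B: 7 > -2.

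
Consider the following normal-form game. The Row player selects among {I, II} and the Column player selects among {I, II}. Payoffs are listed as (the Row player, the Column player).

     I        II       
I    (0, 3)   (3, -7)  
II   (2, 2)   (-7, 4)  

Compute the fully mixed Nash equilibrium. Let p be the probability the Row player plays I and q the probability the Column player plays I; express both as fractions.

In a mixed NE each player is indifferent between their pure strategies, so the opponent's mix sets the indifference.
The Column player indifferent between I and II: p·3 + (1−p)·2 = p·(-7) + (1−p)·4 ⟹ 2 + 1p = 4 + (-11)p ⟹ p = 1/6.
The Row player indifferent between I and II: q·0 + (1−q)·3 = q·2 + (1−q)·(-7) ⟹ 3 + (-3)q = (-7) + 9q ⟹ q = 5/6.

p = 1/6, q = 5/6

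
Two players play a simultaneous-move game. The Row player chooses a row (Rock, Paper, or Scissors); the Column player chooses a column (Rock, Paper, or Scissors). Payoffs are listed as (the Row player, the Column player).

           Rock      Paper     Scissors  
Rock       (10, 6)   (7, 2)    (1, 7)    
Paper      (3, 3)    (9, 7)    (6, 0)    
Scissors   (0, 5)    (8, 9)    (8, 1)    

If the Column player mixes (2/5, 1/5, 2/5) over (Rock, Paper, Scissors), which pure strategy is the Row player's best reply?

Compute the Row player's expected payoff from each pure strategy against the given mix.
Rock: (2/5)·10 + (1/5)·7 + (2/5)·1 = 29/5
Paper: (2/5)·3 + (1/5)·9 + (2/5)·6 = 27/5
Scissors: (2/5)·0 + (1/5)·8 + (2/5)·8 = 24/5
Highest expected payoff is 29/5, from Rock.

Rock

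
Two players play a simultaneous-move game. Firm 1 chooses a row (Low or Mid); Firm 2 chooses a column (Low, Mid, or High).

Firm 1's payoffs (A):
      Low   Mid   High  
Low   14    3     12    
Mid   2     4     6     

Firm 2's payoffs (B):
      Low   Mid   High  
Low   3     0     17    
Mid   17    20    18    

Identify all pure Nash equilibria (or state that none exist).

Find each player's best response to every opponent strategy; NE are the intersections.
Firm 1's best responses — vs Low: Low (payoff 14); vs Mid: Mid (payoff 4); vs High: Low (payoff 12).
Firm 2's best responses — vs Low: High (payoff 17); vs Mid: Mid (payoff 20).
Mutual best responses occur at (Low, High) and (Mid, Mid); at each, neither player gains by switching.

(Low, High) and (Mid, Mid)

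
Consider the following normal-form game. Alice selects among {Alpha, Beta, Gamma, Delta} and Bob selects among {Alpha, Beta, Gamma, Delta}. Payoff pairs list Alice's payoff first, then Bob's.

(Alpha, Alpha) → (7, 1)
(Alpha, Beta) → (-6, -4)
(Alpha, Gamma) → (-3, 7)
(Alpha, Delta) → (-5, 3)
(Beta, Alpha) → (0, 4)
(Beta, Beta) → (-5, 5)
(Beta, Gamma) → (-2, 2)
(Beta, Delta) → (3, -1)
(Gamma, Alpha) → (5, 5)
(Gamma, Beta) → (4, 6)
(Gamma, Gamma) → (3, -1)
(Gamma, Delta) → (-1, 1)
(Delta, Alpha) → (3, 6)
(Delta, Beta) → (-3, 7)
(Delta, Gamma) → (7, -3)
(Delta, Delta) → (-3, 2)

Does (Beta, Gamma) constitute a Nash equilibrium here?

Holding Bob at Gamma: Alice gets -2 from Beta but could get 7 by switching to Delta. Alice has a profitable deviation.

No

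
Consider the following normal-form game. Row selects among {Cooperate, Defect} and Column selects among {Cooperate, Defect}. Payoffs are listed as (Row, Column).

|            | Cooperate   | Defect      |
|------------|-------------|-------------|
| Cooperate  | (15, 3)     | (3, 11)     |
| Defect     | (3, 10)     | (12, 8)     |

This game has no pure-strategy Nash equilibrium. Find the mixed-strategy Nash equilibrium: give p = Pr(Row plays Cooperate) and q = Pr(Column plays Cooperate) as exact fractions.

Each player's mixing probability is pinned down by making the *other* player indifferent.
Column indifferent between Cooperate and Defect: p·3 + (1−p)·10 = p·11 + (1−p)·8 ⟹ 10 + (-7)p = 8 + 3p ⟹ p = 1/5.
Row indifferent between Cooperate and Defect: q·15 + (1−q)·3 = q·3 + (1−q)·12 ⟹ 3 + 12q = 12 + (-9)q ⟹ q = 3/7.

p = 1/5, q = 3/7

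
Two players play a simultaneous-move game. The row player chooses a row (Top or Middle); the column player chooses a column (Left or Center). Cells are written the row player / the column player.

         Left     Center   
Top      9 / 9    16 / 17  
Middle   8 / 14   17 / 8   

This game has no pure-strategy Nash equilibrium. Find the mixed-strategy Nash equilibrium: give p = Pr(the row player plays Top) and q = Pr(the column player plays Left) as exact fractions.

In a mixed NE each player is indifferent between their pure strategies, so the opponent's mix sets the indifference.
The column player indifferent between Left and Center: p·9 + (1−p)·14 = p·17 + (1−p)·8 ⟹ 14 + (-5)p = 8 + 9p ⟹ p = 3/7.
The row player indifferent between Top and Middle: q·9 + (1−q)·16 = q·8 + (1−q)·17 ⟹ 16 + (-7)q = 17 + (-9)q ⟹ q = 1/2.

p = 3/7, q = 1/2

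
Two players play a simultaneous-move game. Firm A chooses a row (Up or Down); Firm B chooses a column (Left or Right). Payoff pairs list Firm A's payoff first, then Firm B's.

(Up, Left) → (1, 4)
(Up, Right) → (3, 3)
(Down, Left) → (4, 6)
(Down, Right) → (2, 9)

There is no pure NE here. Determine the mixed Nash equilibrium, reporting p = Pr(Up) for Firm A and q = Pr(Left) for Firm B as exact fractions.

p = 3/4, q = 1/4

In a mixed NE each player is indifferent between their pure strategies, so the opponent's mix sets the indifference.
Firm B indifferent between Left and Right: p·4 + (1−p)·6 = p·3 + (1−p)·9 ⟹ 6 + (-2)p = 9 + (-6)p ⟹ p = 3/4.
Firm A indifferent between Up and Down: q·1 + (1−q)·3 = q·4 + (1−q)·2 ⟹ 3 + (-2)q = 2 + 2q ⟹ q = 1/4.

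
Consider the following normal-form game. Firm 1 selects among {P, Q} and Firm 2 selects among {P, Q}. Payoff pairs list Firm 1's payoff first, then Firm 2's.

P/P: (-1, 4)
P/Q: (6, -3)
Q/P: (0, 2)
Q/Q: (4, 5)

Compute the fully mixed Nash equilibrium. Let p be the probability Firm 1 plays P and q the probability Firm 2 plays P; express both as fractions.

p = 3/10, q = 2/3

In a mixed NE each player is indifferent between their pure strategies, so the opponent's mix sets the indifference.
Firm 2 indifferent between P and Q: p·4 + (1−p)·2 = p·(-3) + (1−p)·5 ⟹ 2 + 2p = 5 + (-8)p ⟹ p = 3/10.
Firm 1 indifferent between P and Q: q·(-1) + (1−q)·6 = q·0 + (1−q)·4 ⟹ 6 + (-7)q = 4 + (-4)q ⟹ q = 2/3.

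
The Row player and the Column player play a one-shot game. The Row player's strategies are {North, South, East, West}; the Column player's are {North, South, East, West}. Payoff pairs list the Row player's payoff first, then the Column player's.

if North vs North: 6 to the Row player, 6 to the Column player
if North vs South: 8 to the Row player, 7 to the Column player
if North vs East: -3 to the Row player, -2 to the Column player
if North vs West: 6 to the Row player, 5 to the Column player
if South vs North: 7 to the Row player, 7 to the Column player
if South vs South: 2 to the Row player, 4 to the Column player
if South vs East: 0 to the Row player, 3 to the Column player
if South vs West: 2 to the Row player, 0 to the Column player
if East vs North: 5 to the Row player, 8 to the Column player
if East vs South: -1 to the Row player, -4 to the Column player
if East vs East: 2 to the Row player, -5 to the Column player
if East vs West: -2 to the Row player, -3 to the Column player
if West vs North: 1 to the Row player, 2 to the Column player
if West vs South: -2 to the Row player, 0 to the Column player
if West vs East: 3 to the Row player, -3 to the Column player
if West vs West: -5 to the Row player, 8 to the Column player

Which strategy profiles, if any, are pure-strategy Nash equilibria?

A profile is a Nash equilibrium when each player is best-responding to the other.
The Row player's best responses — vs North: South (payoff 7); vs South: North (payoff 8); vs East: West (payoff 3); vs West: North (payoff 6).
The Column player's best responses — vs North: South (payoff 7); vs South: North (payoff 7); vs East: North (payoff 8); vs West: West (payoff 8).
Mutual best responses occur at (North, South) and (South, North); at each, neither player gains by switching.

(North, South) and (South, North)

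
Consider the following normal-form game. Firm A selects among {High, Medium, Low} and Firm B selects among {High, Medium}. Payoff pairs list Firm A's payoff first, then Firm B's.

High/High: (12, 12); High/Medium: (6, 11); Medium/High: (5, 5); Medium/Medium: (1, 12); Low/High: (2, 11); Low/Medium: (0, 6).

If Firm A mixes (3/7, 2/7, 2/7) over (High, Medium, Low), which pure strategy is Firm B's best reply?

Firm B's best reply maximizes expected payoff against the mix.
High: (3/7)·12 + (2/7)·5 + (2/7)·11 = 68/7
Medium: (3/7)·11 + (2/7)·12 + (2/7)·6 = 69/7
Highest expected payoff is 69/7, from Medium.

Medium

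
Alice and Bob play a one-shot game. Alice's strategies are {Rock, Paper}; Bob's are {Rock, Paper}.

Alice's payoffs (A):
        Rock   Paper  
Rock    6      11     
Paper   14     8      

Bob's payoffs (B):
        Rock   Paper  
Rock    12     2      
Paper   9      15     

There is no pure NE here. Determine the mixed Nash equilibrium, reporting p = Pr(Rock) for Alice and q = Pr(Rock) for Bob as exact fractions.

Each player's mixing probability is pinned down by making the *other* player indifferent.
Bob indifferent between Rock and Paper: p·12 + (1−p)·9 = p·2 + (1−p)·15 ⟹ 9 + 3p = 15 + (-13)p ⟹ p = 3/8.
Alice indifferent between Rock and Paper: q·6 + (1−q)·11 = q·14 + (1−q)·8 ⟹ 11 + (-5)q = 8 + 6q ⟹ q = 3/11.

p = 3/8, q = 3/11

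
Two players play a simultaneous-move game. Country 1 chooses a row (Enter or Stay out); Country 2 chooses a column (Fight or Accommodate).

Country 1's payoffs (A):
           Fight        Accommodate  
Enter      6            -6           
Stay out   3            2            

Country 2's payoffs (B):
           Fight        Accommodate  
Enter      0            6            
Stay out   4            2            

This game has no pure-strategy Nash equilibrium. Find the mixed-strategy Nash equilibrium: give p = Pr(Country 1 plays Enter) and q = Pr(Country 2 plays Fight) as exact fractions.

Each player's mixing probability is pinned down by making the *other* player indifferent.
Country 2 indifferent between Fight and Accommodate: p·0 + (1−p)·4 = p·6 + (1−p)·2 ⟹ 4 + (-4)p = 2 + 4p ⟹ p = 1/4.
Country 1 indifferent between Enter and Stay out: q·6 + (1−q)·(-6) = q·3 + (1−q)·2 ⟹ (-6) + 12q = 2 + 1q ⟹ q = 8/11.

p = 1/4, q = 8/11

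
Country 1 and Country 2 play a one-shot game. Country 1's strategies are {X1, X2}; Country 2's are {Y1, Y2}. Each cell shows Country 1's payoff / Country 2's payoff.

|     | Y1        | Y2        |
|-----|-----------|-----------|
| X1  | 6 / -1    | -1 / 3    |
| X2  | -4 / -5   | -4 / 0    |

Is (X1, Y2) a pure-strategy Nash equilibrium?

Yes

Holding Country 2 at Y2: Country 1 gets -1 from X1, versus -4 from X2. No profitable deviation for Country 1.
Holding Country 1 at X1: Country 2 gets 3 from Y2, versus -1 from Y1. No profitable deviation for Country 2 either.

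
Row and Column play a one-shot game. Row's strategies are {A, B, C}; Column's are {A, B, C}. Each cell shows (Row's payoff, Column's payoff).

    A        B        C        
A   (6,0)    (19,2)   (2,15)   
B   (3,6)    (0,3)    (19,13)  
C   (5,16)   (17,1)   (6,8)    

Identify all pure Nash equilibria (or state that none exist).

A profile is a Nash equilibrium when each player is best-responding to the other.
Row's best responses — vs A: A (payoff 6); vs B: A (payoff 19); vs C: B (payoff 19).
Column's best responses — vs A: C (payoff 15); vs B: C (payoff 13); vs C: A (payoff 16).
The only mutual best response is (B, C); neither player gains by switching there.

(B, C)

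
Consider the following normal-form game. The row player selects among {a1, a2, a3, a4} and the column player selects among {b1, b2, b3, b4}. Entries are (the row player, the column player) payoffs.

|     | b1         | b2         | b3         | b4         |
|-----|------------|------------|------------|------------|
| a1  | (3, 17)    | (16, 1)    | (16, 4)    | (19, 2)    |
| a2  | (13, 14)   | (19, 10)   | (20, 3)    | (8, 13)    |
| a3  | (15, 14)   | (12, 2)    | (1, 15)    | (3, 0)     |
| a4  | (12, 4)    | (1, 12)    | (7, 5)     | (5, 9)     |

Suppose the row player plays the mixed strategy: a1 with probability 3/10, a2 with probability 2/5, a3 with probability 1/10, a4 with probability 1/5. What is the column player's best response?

b1

The column player's best reply maximizes expected payoff against the mix.
b1: (3/10)·17 + (2/5)·14 + (1/10)·14 + (1/5)·4 = 129/10
b2: (3/10)·1 + (2/5)·10 + (1/10)·2 + (1/5)·12 = 69/10
b3: (3/10)·4 + (2/5)·3 + (1/10)·15 + (1/5)·5 = 49/10
b4: (3/10)·2 + (2/5)·13 + (1/10)·0 + (1/5)·9 = 38/5
Highest expected payoff is 129/10, from b1.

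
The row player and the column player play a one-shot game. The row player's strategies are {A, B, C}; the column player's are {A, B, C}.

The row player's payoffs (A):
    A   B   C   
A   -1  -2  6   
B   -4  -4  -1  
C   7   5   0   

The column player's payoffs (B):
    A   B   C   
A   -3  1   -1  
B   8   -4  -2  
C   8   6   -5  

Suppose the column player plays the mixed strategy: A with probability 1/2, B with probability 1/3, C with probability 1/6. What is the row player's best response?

The row player's best reply maximizes expected payoff against the mix.
A: (1/2)·(-1) + (1/3)·(-2) + (1/6)·6 = -1/6
B: (1/2)·(-4) + (1/3)·(-4) + (1/6)·(-1) = -7/2
C: (1/2)·7 + (1/3)·5 + (1/6)·0 = 31/6
Highest expected payoff is 31/6, from C.

C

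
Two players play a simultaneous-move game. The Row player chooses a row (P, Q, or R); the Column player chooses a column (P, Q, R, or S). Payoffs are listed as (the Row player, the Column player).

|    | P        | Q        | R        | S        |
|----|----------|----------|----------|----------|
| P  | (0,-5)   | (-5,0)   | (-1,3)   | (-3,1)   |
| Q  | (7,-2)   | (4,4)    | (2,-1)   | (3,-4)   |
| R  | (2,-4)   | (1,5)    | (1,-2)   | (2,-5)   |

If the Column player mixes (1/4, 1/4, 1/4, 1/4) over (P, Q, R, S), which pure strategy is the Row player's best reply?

Q

Compute the Row player's expected payoff from each pure strategy against the given mix.
P: (1/4)·0 + (1/4)·(-5) + (1/4)·(-1) + (1/4)·(-3) = -9/4
Q: (1/4)·7 + (1/4)·4 + (1/4)·2 + (1/4)·3 = 4
R: (1/4)·2 + (1/4)·1 + (1/4)·1 + (1/4)·2 = 3/2
Highest expected payoff is 4, from Q.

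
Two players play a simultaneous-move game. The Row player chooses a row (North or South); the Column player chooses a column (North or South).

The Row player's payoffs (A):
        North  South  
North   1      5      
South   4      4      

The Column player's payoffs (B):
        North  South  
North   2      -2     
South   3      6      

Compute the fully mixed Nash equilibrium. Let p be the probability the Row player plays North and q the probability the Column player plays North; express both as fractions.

Each player's mixing probability is pinned down by making the *other* player indifferent.
The Column player indifferent between North and South: p·2 + (1−p)·3 = p·(-2) + (1−p)·6 ⟹ 3 + (-1)p = 6 + (-8)p ⟹ p = 3/7.
The Row player indifferent between North and South: q·1 + (1−q)·5 = q·4 + (1−q)·4 ⟹ 5 + (-4)q = 4 + 0q ⟹ q = 1/4.

p = 3/7, q = 1/4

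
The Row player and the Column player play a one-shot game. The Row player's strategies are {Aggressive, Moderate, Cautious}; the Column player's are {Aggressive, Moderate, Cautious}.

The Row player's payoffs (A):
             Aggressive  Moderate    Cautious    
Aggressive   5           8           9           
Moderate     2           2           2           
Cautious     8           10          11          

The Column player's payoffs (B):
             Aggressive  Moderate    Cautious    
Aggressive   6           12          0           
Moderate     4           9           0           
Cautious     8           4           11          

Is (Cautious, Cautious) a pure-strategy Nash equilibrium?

Holding the Column player at Cautious: the Row player gets 11 from Cautious, versus 9 from Aggressive, 2 from Moderate. No profitable deviation for the Row player.
Holding the Row player at Cautious: the Column player gets 11 from Cautious, versus 8 from Aggressive, 4 from Moderate. No profitable deviation for the Column player either.

Yes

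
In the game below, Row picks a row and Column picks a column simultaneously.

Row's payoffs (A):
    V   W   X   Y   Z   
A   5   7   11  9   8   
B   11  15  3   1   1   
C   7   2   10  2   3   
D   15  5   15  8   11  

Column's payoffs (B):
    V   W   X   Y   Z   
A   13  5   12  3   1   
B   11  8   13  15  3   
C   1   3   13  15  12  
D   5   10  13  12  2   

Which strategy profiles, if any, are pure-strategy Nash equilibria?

(D, X)

A profile is a Nash equilibrium when each player is best-responding to the other.
Row's best responses — vs V: D (payoff 15); vs W: B (payoff 15); vs X: D (payoff 15); vs Y: A (payoff 9); vs Z: D (payoff 11).
Column's best responses — vs A: V (payoff 13); vs B: Y (payoff 15); vs C: Y (payoff 15); vs D: X (payoff 13).
The only mutual best response is (D, X); neither player gains by switching there.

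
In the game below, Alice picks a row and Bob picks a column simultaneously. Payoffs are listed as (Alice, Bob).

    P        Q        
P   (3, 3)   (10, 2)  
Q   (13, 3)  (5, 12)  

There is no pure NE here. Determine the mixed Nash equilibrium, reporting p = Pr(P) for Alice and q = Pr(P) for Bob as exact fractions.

p = 9/10, q = 1/3

In a mixed NE each player is indifferent between their pure strategies, so the opponent's mix sets the indifference.
Bob indifferent between P and Q: p·3 + (1−p)·3 = p·2 + (1−p)·12 ⟹ 3 + 0p = 12 + (-10)p ⟹ p = 9/10.
Alice indifferent between P and Q: q·3 + (1−q)·10 = q·13 + (1−q)·5 ⟹ 10 + (-7)q = 5 + 8q ⟹ q = 1/3.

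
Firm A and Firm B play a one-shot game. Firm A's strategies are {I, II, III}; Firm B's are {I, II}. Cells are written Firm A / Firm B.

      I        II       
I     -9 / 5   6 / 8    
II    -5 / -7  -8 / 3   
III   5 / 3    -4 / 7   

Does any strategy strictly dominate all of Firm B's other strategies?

A strategy is strictly dominant if it gives Firm B a strictly higher payoff than every other strategy, against every choice by the opponent.
II strictly dominates: vs I: 8 > 5; vs II: 3 > -7; vs III: 7 > 3.

II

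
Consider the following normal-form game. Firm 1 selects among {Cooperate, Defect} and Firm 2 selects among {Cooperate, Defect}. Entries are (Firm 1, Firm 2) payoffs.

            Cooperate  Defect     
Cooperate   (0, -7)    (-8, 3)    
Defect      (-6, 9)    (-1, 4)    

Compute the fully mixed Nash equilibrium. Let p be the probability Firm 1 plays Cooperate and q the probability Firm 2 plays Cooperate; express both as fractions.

p = 1/3, q = 7/13

In a mixed NE each player is indifferent between their pure strategies, so the opponent's mix sets the indifference.
Firm 2 indifferent between Cooperate and Defect: p·(-7) + (1−p)·9 = p·3 + (1−p)·4 ⟹ 9 + (-16)p = 4 + (-1)p ⟹ p = 1/3.
Firm 1 indifferent between Cooperate and Defect: q·0 + (1−q)·(-8) = q·(-6) + (1−q)·(-1) ⟹ (-8) + 8q = (-1) + (-5)q ⟹ q = 7/13.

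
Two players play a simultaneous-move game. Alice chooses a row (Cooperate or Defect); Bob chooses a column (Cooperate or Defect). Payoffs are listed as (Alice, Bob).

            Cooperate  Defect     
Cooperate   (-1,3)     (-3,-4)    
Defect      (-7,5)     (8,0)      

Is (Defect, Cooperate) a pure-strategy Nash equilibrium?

Holding Bob at Cooperate: Alice gets -7 from Defect but could get -1 by switching to Cooperate. Alice has a profitable deviation.

No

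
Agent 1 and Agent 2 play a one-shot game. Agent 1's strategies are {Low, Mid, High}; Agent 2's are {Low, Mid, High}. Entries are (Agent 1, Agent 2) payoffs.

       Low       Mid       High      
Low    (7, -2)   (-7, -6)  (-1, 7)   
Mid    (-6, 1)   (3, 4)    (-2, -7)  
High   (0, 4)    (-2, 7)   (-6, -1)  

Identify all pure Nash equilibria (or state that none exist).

(Low, High) and (Mid, Mid)

A profile is a Nash equilibrium when each player is best-responding to the other.
Agent 1's best responses — vs Low: Low (payoff 7); vs Mid: Mid (payoff 3); vs High: Low (payoff -1).
Agent 2's best responses — vs Low: High (payoff 7); vs Mid: Mid (payoff 4); vs High: Mid (payoff 7).
Mutual best responses occur at (Low, High) and (Mid, Mid); at each, neither player gains by switching.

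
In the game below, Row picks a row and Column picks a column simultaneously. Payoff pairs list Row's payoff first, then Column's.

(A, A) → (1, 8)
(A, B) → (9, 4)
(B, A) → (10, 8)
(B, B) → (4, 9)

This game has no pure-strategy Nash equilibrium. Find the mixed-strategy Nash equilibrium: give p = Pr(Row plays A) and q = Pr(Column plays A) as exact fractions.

Each player's mixing probability is pinned down by making the *other* player indifferent.
Column indifferent between A and B: p·8 + (1−p)·8 = p·4 + (1−p)·9 ⟹ 8 + 0p = 9 + (-5)p ⟹ p = 1/5.
Row indifferent between A and B: q·1 + (1−q)·9 = q·10 + (1−q)·4 ⟹ 9 + (-8)q = 4 + 6q ⟹ q = 5/14.

p = 1/5, q = 5/14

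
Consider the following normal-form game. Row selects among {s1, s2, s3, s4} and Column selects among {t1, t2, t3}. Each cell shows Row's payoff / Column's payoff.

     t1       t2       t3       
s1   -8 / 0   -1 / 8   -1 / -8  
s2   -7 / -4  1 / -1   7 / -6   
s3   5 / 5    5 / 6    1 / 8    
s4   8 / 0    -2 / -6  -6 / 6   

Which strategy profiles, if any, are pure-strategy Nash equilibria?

None

A profile is a Nash equilibrium when each player is best-responding to the other.
Row's best responses — vs t1: s4 (payoff 8); vs t2: s3 (payoff 5); vs t3: s2 (payoff 7).
Column's best responses — vs s1: t2 (payoff 8); vs s2: t2 (payoff -1); vs s3: t3 (payoff 8); vs s4: t3 (payoff 6).
No cell has both players best-responding. For instance, Row's best reply to t1 is s4, but against s4 Column prefers t3 over t1.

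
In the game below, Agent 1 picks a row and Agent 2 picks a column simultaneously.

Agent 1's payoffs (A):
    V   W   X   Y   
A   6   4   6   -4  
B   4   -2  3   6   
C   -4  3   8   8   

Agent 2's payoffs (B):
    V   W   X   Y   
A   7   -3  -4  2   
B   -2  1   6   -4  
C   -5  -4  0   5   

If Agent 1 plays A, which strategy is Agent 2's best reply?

V

With Agent 1 fixed at A, Agent 2's payoffs are: V → 7, W → -3, X → -4, Y → 2.
The maximum is 7, achieved by V.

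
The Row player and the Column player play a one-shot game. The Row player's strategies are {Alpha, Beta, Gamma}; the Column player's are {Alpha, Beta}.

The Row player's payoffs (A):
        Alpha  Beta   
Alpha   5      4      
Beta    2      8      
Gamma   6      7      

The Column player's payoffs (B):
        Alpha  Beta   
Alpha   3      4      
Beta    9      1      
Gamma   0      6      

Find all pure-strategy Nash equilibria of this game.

There is no pure-strategy Nash equilibrium

Find each player's best response to every opponent strategy; NE are the intersections.
The Row player's best responses — vs Alpha: Gamma (payoff 6); vs Beta: Beta (payoff 8).
The Column player's best responses — vs Alpha: Beta (payoff 4); vs Beta: Alpha (payoff 9); vs Gamma: Beta (payoff 6).
No cell has both players best-responding. For instance, the Row player's best reply to Beta is Beta, but against Beta the Column player prefers Alpha over Beta.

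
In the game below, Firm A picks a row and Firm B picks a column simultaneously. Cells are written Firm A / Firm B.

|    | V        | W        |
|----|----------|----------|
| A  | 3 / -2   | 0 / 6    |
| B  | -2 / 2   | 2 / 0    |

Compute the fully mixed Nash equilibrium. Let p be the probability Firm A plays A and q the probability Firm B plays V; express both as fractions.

p = 1/5, q = 2/7

Each player's mixing probability is pinned down by making the *other* player indifferent.
Firm B indifferent between V and W: p·(-2) + (1−p)·2 = p·6 + (1−p)·0 ⟹ 2 + (-4)p = 0 + 6p ⟹ p = 1/5.
Firm A indifferent between A and B: q·3 + (1−q)·0 = q·(-2) + (1−q)·2 ⟹ 0 + 3q = 2 + (-4)q ⟹ q = 2/7.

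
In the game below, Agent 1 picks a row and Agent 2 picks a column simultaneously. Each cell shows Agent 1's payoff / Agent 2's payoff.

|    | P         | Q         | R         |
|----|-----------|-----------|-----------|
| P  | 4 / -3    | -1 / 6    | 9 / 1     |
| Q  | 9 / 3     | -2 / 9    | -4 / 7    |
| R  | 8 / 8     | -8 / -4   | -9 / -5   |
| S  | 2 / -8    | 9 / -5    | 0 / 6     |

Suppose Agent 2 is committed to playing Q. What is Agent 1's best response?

With Agent 2 fixed at Q, Agent 1's payoffs are: P → -1, Q → -2, R → -8, S → 9.
The maximum is 9, achieved by S.

S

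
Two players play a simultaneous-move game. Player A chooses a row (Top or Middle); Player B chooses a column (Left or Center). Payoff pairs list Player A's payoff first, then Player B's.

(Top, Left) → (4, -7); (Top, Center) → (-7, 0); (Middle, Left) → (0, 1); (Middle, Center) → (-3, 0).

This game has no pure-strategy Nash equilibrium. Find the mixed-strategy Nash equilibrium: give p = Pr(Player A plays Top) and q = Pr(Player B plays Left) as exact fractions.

p = 1/8, q = 1/2

In a mixed NE each player is indifferent between their pure strategies, so the opponent's mix sets the indifference.
Player B indifferent between Left and Center: p·(-7) + (1−p)·1 = p·0 + (1−p)·0 ⟹ 1 + (-8)p = 0 + 0p ⟹ p = 1/8.
Player A indifferent between Top and Middle: q·4 + (1−q)·(-7) = q·0 + (1−q)·(-3) ⟹ (-7) + 11q = (-3) + 3q ⟹ q = 1/2.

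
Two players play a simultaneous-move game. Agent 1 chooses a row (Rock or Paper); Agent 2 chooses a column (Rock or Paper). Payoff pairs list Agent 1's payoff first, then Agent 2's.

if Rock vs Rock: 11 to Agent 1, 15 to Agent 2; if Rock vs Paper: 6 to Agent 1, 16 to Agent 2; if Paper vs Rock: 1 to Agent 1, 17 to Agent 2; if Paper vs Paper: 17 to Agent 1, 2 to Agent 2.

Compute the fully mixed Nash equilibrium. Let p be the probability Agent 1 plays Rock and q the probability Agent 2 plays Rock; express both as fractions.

In a mixed NE each player is indifferent between their pure strategies, so the opponent's mix sets the indifference.
Agent 2 indifferent between Rock and Paper: p·15 + (1−p)·17 = p·16 + (1−p)·2 ⟹ 17 + (-2)p = 2 + 14p ⟹ p = 15/16.
Agent 1 indifferent between Rock and Paper: q·11 + (1−q)·6 = q·1 + (1−q)·17 ⟹ 6 + 5q = 17 + (-16)q ⟹ q = 11/21.

p = 15/16, q = 11/21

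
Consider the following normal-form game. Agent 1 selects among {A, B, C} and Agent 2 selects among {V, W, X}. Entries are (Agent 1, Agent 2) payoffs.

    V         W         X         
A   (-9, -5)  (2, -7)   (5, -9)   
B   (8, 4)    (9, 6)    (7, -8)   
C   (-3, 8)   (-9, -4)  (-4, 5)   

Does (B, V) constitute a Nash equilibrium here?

Holding Agent 2 at V: Agent 1 gets 8 from B, versus -9 from A, -3 from C. No profitable deviation for Agent 1.
Holding Agent 1 at B: Agent 2 gets 4 from V but could get 6 by switching to W. Agent 2 has a profitable deviation.

No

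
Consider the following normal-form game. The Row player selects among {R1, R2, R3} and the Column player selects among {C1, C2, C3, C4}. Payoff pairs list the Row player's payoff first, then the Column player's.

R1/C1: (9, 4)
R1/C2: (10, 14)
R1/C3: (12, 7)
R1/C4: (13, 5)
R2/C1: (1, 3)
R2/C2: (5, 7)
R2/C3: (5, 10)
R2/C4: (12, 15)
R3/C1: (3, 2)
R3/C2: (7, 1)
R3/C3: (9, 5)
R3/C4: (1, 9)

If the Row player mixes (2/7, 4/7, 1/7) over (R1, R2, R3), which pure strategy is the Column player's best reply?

The Column player's best reply maximizes expected payoff against the mix.
C1: (2/7)·4 + (4/7)·3 + (1/7)·2 = 22/7
C2: (2/7)·14 + (4/7)·7 + (1/7)·1 = 57/7
C3: (2/7)·7 + (4/7)·10 + (1/7)·5 = 59/7
C4: (2/7)·5 + (4/7)·15 + (1/7)·9 = 79/7
Highest expected payoff is 79/7, from C4.

C4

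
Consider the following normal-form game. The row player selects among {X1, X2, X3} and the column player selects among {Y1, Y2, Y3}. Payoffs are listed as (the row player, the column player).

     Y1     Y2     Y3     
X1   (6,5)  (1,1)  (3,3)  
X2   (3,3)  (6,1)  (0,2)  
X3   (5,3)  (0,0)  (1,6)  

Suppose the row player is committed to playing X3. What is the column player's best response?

With the row player fixed at X3, the column player's payoffs are: Y1 → 3, Y2 → 0, Y3 → 6.
The maximum is 6, achieved by Y3.

Y3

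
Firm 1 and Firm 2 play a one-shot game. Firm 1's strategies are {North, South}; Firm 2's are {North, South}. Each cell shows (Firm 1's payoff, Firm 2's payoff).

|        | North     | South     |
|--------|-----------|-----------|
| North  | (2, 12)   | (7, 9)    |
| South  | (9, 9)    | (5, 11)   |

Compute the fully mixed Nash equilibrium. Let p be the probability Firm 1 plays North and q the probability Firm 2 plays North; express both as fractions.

p = 2/5, q = 2/9

In a mixed NE each player is indifferent between their pure strategies, so the opponent's mix sets the indifference.
Firm 2 indifferent between North and South: p·12 + (1−p)·9 = p·9 + (1−p)·11 ⟹ 9 + 3p = 11 + (-2)p ⟹ p = 2/5.
Firm 1 indifferent between North and South: q·2 + (1−q)·7 = q·9 + (1−q)·5 ⟹ 7 + (-5)q = 5 + 4q ⟹ q = 2/9.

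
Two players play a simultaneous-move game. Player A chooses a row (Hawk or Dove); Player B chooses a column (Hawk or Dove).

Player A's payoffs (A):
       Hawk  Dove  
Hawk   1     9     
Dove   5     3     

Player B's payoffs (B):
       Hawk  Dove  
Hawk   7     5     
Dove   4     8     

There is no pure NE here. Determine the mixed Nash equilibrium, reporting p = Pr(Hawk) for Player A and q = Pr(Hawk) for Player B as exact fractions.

In a mixed NE each player is indifferent between their pure strategies, so the opponent's mix sets the indifference.
Player B indifferent between Hawk and Dove: p·7 + (1−p)·4 = p·5 + (1−p)·8 ⟹ 4 + 3p = 8 + (-3)p ⟹ p = 2/3.
Player A indifferent between Hawk and Dove: q·1 + (1−q)·9 = q·5 + (1−q)·3 ⟹ 9 + (-8)q = 3 + 2q ⟹ q = 3/5.

p = 2/3, q = 3/5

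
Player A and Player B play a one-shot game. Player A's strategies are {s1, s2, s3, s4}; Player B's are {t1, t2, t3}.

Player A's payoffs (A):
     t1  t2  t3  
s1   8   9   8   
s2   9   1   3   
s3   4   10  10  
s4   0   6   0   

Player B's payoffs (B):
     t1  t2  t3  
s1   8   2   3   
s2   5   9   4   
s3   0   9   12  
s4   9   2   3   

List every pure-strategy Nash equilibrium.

(s3, t3)

A profile is a Nash equilibrium when each player is best-responding to the other.
Player A's best responses — vs t1: s2 (payoff 9); vs t2: s3 (payoff 10); vs t3: s3 (payoff 10).
Player B's best responses — vs s1: t1 (payoff 8); vs s2: t2 (payoff 9); vs s3: t3 (payoff 12); vs s4: t1 (payoff 9).
The only mutual best response is (s3, t3); neither player gains by switching there.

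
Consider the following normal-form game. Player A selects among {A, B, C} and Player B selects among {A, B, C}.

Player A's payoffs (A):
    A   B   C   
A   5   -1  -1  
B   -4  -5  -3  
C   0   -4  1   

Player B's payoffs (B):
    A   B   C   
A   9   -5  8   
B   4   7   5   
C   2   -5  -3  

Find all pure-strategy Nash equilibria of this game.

Find each player's best response to every opponent strategy; NE are the intersections.
Player A's best responses — vs A: A (payoff 5); vs B: A (payoff -1); vs C: C (payoff 1).
Player B's best responses — vs A: A (payoff 9); vs B: B (payoff 7); vs C: A (payoff 2).
The only mutual best response is (A, A); neither player gains by switching there.

(A, A)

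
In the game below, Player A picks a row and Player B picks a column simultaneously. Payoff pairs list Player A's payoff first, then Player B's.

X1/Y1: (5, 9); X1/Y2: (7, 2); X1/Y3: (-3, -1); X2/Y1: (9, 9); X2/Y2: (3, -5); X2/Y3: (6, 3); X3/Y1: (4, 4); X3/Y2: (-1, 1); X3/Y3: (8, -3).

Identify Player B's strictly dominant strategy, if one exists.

Y1

A strategy is strictly dominant if it gives Player B a strictly higher payoff than every other strategy, against every choice by the opponent.
Y1 strictly dominates: vs X1: 9 > each of {2, -1}; vs X2: 9 > each of {-5, 3}; vs X3: 4 > each of {1, -3}.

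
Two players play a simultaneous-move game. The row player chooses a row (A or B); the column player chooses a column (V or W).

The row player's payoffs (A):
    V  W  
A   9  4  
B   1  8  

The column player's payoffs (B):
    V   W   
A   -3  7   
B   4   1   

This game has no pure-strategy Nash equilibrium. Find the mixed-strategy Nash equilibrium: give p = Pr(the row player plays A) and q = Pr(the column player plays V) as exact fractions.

p = 3/13, q = 1/3

In a mixed NE each player is indifferent between their pure strategies, so the opponent's mix sets the indifference.
The column player indifferent between V and W: p·(-3) + (1−p)·4 = p·7 + (1−p)·1 ⟹ 4 + (-7)p = 1 + 6p ⟹ p = 3/13.
The row player indifferent between A and B: q·9 + (1−q)·4 = q·1 + (1−q)·8 ⟹ 4 + 5q = 8 + (-7)q ⟹ q = 1/3.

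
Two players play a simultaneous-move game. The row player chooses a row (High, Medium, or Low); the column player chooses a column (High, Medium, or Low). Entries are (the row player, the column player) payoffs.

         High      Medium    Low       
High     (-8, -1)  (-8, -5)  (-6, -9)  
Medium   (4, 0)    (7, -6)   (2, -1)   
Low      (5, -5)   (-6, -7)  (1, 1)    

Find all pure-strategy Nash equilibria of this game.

Check mutual best responses: a cell is a NE iff neither player can gain by unilaterally deviating.
The row player's best responses — vs High: Low (payoff 5); vs Medium: Medium (payoff 7); vs Low: Medium (payoff 2).
The column player's best responses — vs High: High (payoff -1); vs Medium: High (payoff 0); vs Low: Low (payoff 1).
No cell has both players best-responding. For instance, the row player's best reply to Medium is Medium, but against Medium the column player prefers High over Medium.

No pure-strategy Nash equilibrium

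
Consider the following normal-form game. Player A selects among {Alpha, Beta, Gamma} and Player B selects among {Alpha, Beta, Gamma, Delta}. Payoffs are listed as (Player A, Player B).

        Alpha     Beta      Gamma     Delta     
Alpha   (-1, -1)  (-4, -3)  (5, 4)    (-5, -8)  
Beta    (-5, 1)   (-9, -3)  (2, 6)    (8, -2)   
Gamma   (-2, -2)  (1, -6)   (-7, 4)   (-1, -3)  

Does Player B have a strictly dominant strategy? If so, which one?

Gamma

A strategy is strictly dominant if it gives Player B a strictly higher payoff than every other strategy, against every choice by the opponent.
Gamma strictly dominates: vs Alpha: 4 > each of {-1, -3, -8}; vs Beta: 6 > each of {1, -3, -2}; vs Gamma: 4 > each of {-2, -6, -3}.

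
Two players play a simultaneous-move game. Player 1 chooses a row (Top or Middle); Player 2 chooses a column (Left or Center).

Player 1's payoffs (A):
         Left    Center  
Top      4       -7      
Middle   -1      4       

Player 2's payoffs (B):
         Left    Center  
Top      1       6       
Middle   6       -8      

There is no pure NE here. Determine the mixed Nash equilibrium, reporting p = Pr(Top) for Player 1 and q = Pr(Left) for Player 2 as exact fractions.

Each player's mixing probability is pinned down by making the *other* player indifferent.
Player 2 indifferent between Left and Center: p·1 + (1−p)·6 = p·6 + (1−p)·(-8) ⟹ 6 + (-5)p = (-8) + 14p ⟹ p = 14/19.
Player 1 indifferent between Top and Middle: q·4 + (1−q)·(-7) = q·(-1) + (1−q)·4 ⟹ (-7) + 11q = 4 + (-5)q ⟹ q = 11/16.

p = 14/19, q = 11/16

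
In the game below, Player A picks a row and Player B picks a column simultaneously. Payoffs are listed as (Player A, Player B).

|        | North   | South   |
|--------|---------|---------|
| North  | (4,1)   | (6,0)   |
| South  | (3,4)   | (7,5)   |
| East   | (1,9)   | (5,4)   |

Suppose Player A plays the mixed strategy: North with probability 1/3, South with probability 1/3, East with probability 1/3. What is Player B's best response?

North

Player B's best reply maximizes expected payoff against the mix.
North: (1/3)·1 + (1/3)·4 + (1/3)·9 = 14/3
South: (1/3)·0 + (1/3)·5 + (1/3)·4 = 3
Highest expected payoff is 14/3, from North.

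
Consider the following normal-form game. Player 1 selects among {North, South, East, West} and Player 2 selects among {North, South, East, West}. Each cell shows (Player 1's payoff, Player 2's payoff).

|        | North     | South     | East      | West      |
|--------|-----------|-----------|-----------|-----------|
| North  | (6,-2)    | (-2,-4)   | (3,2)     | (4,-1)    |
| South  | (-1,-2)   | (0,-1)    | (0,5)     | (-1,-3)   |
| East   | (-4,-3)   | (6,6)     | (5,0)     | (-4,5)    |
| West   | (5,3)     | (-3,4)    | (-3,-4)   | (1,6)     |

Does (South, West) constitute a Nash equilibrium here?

No

Holding Player 2 at West: Player 1 gets -1 from South but could get 4 by switching to North. Player 1 has a profitable deviation.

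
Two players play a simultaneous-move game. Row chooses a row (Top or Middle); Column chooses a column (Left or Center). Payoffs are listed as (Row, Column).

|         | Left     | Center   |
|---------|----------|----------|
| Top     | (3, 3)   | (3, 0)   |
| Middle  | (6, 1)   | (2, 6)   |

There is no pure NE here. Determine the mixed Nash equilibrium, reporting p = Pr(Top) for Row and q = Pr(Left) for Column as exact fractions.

p = 5/8, q = 1/4

In a mixed NE each player is indifferent between their pure strategies, so the opponent's mix sets the indifference.
Column indifferent between Left and Center: p·3 + (1−p)·1 = p·0 + (1−p)·6 ⟹ 1 + 2p = 6 + (-6)p ⟹ p = 5/8.
Row indifferent between Top and Middle: q·3 + (1−q)·3 = q·6 + (1−q)·2 ⟹ 3 + 0q = 2 + 4q ⟹ q = 1/4.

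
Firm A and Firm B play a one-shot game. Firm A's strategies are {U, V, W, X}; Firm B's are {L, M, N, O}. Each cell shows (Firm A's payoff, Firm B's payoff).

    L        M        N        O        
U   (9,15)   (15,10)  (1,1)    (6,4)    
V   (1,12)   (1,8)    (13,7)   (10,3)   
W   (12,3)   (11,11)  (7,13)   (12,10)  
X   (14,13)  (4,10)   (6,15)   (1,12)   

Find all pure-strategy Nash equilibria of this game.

Check mutual best responses: a cell is a NE iff neither player can gain by unilaterally deviating.
Firm A's best responses — vs L: X (payoff 14); vs M: U (payoff 15); vs N: V (payoff 13); vs O: W (payoff 12).
Firm B's best responses — vs U: L (payoff 15); vs V: L (payoff 12); vs W: N (payoff 13); vs X: N (payoff 15).
No cell has both players best-responding. For instance, Firm A's best reply to O is W, but against W Firm B prefers N over O.

No pure-strategy Nash equilibrium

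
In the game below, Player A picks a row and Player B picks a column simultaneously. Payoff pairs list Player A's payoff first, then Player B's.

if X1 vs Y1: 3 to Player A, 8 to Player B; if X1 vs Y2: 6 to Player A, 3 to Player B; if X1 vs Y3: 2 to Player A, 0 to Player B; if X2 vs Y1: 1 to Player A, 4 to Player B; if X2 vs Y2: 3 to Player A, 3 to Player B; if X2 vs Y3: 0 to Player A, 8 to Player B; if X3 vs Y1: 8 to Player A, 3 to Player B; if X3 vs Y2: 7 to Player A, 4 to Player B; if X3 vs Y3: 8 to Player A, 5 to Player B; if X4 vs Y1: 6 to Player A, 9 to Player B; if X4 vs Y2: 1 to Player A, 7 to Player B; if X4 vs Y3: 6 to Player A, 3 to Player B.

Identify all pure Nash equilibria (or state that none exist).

Find each player's best response to every opponent strategy; NE are the intersections.
Player A's best responses — vs Y1: X3 (payoff 8); vs Y2: X3 (payoff 7); vs Y3: X3 (payoff 8).
Player B's best responses — vs X1: Y1 (payoff 8); vs X2: Y3 (payoff 8); vs X3: Y3 (payoff 5); vs X4: Y1 (payoff 9).
The only mutual best response is (X3, Y3); neither player gains by switching there.

(X3, Y3)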